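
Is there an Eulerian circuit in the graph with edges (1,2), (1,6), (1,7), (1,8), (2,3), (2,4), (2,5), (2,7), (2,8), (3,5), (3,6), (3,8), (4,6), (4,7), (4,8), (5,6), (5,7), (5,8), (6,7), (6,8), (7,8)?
No (2 vertices have odd degree: {5, 8}; Eulerian circuit requires 0)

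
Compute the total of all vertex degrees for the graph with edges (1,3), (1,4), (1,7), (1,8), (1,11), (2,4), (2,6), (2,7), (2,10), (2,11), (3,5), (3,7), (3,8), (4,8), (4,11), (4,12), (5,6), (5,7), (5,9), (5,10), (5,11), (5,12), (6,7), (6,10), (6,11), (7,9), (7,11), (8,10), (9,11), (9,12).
60 (handshake: sum of degrees = 2|E| = 2 x 30 = 60)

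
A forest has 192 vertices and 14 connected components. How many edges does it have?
178 (Each of the 14 component trees on V_i vertices has V_i - 1 edges; summing gives V - C = 192 - 14 = 178)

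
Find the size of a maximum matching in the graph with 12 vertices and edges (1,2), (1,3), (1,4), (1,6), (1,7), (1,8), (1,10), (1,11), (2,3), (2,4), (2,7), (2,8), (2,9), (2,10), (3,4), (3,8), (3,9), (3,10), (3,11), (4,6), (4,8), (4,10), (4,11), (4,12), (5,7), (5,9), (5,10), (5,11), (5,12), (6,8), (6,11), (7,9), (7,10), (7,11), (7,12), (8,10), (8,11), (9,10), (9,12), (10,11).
6 (matching: (1,6), (2,7), (3,4), (5,11), (8,10), (9,12); upper bound floor(n/2) = floor(12/2) = 6)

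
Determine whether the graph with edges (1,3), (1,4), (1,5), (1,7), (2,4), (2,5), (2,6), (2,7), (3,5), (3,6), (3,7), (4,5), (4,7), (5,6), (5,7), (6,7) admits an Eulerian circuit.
Yes (the graph is connected and all 7 vertices have even degree)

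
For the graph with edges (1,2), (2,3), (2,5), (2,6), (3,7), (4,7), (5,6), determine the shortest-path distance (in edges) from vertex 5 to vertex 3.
2 (path: 5 -> 2 -> 3, 2 edges)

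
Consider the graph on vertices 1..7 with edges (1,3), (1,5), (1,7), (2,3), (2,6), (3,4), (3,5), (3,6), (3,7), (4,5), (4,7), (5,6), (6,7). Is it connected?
Yes (BFS from 1 visits [1, 3, 5, 7, 2, 4, 6] — all 7 vertices reached)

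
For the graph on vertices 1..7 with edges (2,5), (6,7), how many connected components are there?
5 (components: {1}, {2, 5}, {3}, {4}, {6, 7})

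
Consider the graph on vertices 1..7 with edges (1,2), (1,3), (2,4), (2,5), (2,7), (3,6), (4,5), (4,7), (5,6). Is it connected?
Yes (BFS from 1 visits [1, 2, 3, 4, 5, 7, 6] — all 7 vertices reached)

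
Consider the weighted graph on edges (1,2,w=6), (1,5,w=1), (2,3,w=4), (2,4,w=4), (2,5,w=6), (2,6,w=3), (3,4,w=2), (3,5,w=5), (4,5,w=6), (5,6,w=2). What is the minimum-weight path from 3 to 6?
7 (path: 3 -> 2 -> 6; weights 4 + 3 = 7)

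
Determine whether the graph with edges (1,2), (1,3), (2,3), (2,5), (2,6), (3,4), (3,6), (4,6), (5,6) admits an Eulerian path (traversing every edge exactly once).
Yes — and in fact it has an Eulerian circuit (the graph is connected and all 6 vertices have even degree)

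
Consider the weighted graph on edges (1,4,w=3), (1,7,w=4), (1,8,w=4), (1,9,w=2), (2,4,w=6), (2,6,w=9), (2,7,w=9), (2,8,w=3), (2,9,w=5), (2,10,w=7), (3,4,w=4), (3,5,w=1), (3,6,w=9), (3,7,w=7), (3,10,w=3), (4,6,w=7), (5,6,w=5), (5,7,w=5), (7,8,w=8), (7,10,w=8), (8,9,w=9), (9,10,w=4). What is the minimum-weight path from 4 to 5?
5 (path: 4 -> 3 -> 5; weights 4 + 1 = 5)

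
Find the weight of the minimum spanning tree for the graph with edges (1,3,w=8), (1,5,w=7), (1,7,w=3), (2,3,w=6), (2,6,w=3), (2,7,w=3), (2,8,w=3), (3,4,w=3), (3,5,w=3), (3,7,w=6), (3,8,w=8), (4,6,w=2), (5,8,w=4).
20 (MST edges: (1,7,w=3), (2,6,w=3), (2,7,w=3), (2,8,w=3), (3,4,w=3), (3,5,w=3), (4,6,w=2); sum of weights 3 + 3 + 3 + 3 + 3 + 3 + 2 = 20)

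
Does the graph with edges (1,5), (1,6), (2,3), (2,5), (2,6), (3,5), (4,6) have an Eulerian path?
No (4 vertices have odd degree: {2, 4, 5, 6}; Eulerian path requires 0 or 2)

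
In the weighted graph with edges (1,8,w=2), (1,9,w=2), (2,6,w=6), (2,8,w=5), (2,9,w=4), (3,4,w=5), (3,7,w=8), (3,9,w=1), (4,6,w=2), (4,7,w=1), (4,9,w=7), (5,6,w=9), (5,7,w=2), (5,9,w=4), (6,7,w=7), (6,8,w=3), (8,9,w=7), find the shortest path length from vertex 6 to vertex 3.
7 (path: 6 -> 4 -> 3; weights 2 + 5 = 7)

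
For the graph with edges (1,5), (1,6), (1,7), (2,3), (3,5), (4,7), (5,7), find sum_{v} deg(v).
14 (handshake: sum of degrees = 2|E| = 2 x 7 = 14)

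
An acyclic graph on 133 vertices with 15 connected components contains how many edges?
118 (Each of the 15 component trees on V_i vertices has V_i - 1 edges; summing gives V - C = 133 - 15 = 118)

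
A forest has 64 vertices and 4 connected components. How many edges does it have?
60 (Each of the 4 component trees on V_i vertices has V_i - 1 edges; summing gives V - C = 64 - 4 = 60)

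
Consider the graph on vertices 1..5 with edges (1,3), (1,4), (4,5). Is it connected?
No, it has 2 components: {1, 3, 4, 5}, {2}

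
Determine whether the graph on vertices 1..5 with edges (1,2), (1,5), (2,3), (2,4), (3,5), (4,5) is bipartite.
Yes. Partition: {1, 3, 4}, {2, 5}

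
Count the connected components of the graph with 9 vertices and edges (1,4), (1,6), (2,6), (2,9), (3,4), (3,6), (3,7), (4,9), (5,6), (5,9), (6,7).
2 (components: {1, 2, 3, 4, 5, 6, 7, 9}, {8})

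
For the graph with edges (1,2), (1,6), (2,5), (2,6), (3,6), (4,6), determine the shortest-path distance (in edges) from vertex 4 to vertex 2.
2 (path: 4 -> 6 -> 2, 2 edges)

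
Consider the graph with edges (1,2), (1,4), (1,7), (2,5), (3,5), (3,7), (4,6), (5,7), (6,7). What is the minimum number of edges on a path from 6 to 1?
2 (path: 6 -> 7 -> 1, 2 edges)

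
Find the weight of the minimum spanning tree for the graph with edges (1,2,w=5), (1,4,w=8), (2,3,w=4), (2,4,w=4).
13 (MST edges: (1,2,w=5), (2,3,w=4), (2,4,w=4); sum of weights 5 + 4 + 4 = 13)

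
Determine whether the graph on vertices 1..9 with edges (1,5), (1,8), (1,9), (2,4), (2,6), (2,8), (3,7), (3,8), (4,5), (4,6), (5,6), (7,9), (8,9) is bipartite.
No (odd cycle of length 3: 9 -> 1 -> 8 -> 9)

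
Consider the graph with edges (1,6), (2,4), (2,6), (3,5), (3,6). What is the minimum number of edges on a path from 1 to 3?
2 (path: 1 -> 6 -> 3, 2 edges)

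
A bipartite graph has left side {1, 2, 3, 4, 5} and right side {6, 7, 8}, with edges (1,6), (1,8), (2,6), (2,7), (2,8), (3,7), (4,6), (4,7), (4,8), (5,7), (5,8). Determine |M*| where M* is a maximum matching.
3 (matching: (1,8), (2,7), (4,6); upper bound min(|L|,|R|) = min(5,3) = 3)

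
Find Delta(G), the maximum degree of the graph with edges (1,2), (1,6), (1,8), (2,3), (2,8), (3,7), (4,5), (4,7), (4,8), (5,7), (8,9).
4 (attained at vertex 8)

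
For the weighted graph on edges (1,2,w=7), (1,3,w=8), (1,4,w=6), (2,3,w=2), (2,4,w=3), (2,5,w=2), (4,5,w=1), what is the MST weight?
11 (MST edges: (1,4,w=6), (2,3,w=2), (2,5,w=2), (4,5,w=1); sum of weights 6 + 2 + 2 + 1 = 11)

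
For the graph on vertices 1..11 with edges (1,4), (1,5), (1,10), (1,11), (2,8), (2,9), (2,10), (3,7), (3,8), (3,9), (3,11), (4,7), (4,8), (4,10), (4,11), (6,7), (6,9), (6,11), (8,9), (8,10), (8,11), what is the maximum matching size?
5 (matching: (1,5), (2,10), (3,7), (6,9), (8,11); upper bound floor(n/2) = floor(11/2) = 5)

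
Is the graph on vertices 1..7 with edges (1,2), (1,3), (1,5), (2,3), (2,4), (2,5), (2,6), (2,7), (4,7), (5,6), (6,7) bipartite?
No (odd cycle of length 3: 2 -> 1 -> 5 -> 2)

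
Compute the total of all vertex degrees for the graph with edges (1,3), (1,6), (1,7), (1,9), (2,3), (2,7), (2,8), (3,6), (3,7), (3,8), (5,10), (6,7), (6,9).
26 (handshake: sum of degrees = 2|E| = 2 x 13 = 26)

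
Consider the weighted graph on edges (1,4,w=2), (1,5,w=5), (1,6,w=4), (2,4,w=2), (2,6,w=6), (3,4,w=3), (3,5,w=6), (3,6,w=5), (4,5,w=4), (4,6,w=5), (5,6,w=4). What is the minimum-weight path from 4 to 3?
3 (path: 4 -> 3; weights 3 = 3)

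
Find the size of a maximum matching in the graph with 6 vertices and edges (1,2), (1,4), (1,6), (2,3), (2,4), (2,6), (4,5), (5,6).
3 (matching: (1,6), (2,3), (4,5); upper bound floor(n/2) = floor(6/2) = 3)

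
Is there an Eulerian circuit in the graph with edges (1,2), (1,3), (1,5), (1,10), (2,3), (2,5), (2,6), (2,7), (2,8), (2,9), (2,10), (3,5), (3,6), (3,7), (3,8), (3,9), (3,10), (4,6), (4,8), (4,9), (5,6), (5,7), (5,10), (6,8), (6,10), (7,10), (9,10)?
No (2 vertices have odd degree: {4, 10}; Eulerian circuit requires 0)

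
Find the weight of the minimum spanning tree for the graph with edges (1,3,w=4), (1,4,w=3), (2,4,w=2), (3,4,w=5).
9 (MST edges: (1,3,w=4), (1,4,w=3), (2,4,w=2); sum of weights 4 + 3 + 2 = 9)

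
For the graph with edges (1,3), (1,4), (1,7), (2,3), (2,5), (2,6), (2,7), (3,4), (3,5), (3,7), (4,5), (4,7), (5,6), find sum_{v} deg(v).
26 (handshake: sum of degrees = 2|E| = 2 x 13 = 26)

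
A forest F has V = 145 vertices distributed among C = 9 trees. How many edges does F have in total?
136 (Each of the 9 component trees on V_i vertices has V_i - 1 edges; summing gives V - C = 145 - 9 = 136)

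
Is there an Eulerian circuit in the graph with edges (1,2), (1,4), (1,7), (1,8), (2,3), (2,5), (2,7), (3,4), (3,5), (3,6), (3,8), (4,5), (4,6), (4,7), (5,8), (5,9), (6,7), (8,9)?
No (4 vertices have odd degree: {3, 4, 5, 6}; Eulerian circuit requires 0)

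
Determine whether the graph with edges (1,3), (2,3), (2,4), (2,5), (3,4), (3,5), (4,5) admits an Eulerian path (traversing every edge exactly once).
No (4 vertices have odd degree: {1, 2, 4, 5}; Eulerian path requires 0 or 2)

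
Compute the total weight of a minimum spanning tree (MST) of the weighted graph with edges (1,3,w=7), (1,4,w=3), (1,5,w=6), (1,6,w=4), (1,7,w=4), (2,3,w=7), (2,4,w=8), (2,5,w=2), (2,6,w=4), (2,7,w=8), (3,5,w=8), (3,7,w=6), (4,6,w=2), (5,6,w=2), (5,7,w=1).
16 (MST edges: (1,4,w=3), (2,5,w=2), (3,7,w=6), (4,6,w=2), (5,6,w=2), (5,7,w=1); sum of weights 3 + 2 + 6 + 2 + 2 + 1 = 16)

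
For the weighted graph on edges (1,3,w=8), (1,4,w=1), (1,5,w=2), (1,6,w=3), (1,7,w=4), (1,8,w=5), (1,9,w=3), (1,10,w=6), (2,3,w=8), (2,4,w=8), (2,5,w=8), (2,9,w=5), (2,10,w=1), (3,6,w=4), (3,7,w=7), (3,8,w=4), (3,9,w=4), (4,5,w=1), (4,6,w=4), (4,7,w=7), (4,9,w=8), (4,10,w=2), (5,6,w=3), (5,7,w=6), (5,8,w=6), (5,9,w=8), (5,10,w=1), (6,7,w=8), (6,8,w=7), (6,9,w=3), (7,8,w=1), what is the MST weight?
19 (MST edges: (1,4,w=1), (1,6,w=3), (1,7,w=4), (1,9,w=3), (2,10,w=1), (3,9,w=4), (4,5,w=1), (5,10,w=1), (7,8,w=1); sum of weights 1 + 3 + 4 + 3 + 1 + 4 + 1 + 1 + 1 = 19)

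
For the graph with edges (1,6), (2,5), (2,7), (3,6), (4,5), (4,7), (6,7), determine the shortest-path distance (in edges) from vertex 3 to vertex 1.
2 (path: 3 -> 6 -> 1, 2 edges)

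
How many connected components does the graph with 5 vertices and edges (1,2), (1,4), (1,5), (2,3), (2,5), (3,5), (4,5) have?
1 (components: {1, 2, 3, 4, 5})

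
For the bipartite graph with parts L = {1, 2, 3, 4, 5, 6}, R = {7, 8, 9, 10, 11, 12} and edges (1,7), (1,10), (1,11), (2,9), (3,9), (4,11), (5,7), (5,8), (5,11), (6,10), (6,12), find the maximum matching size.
5 (matching: (1,10), (2,9), (4,11), (5,8), (6,12); upper bound min(|L|,|R|) = min(6,6) = 6)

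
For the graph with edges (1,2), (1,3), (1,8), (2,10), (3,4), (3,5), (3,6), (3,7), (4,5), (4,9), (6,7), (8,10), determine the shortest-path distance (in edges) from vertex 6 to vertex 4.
2 (path: 6 -> 3 -> 4, 2 edges)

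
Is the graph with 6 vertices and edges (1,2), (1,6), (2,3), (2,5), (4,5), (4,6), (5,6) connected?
Yes (BFS from 1 visits [1, 2, 6, 3, 5, 4] — all 6 vertices reached)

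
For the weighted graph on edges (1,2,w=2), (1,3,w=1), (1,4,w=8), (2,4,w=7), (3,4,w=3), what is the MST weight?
6 (MST edges: (1,2,w=2), (1,3,w=1), (3,4,w=3); sum of weights 2 + 1 + 3 = 6)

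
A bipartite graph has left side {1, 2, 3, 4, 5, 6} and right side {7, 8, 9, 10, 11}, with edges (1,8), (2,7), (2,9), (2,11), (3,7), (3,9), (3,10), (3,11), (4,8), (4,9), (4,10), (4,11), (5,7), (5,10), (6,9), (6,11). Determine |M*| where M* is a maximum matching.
5 (matching: (1,8), (2,11), (3,10), (4,9), (5,7); upper bound min(|L|,|R|) = min(6,5) = 5)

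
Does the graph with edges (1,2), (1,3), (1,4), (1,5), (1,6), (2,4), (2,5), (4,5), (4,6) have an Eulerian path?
No (4 vertices have odd degree: {1, 2, 3, 5}; Eulerian path requires 0 or 2)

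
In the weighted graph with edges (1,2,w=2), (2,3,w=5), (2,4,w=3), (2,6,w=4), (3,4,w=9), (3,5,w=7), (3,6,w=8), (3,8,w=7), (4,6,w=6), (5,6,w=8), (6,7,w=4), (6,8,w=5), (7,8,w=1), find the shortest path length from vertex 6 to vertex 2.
4 (path: 6 -> 2; weights 4 = 4)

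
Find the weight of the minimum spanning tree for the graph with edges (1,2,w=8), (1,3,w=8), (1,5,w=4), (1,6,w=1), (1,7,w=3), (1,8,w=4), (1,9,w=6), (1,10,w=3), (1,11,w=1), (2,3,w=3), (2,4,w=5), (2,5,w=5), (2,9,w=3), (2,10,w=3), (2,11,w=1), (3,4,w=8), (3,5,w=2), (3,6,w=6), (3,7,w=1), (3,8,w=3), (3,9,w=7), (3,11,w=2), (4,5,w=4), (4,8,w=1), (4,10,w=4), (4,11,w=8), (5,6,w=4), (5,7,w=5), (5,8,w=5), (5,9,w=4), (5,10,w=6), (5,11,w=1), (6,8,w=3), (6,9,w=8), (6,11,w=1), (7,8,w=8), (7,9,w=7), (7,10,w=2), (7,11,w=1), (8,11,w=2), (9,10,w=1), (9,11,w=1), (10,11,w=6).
11 (MST edges: (1,6,w=1), (1,11,w=1), (2,11,w=1), (3,7,w=1), (4,8,w=1), (5,11,w=1), (7,11,w=1), (8,11,w=2), (9,10,w=1), (9,11,w=1); sum of weights 1 + 1 + 1 + 1 + 1 + 1 + 1 + 2 + 1 + 1 = 11)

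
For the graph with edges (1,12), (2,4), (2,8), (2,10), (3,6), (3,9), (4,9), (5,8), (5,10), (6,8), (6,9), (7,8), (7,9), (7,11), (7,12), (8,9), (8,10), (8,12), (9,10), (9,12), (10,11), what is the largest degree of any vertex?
7 (attained at vertices 8, 9)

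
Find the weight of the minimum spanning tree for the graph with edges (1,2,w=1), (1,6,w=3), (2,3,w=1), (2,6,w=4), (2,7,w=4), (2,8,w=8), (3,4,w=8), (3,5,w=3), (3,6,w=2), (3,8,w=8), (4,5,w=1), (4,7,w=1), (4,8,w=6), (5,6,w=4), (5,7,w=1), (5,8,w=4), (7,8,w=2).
11 (MST edges: (1,2,w=1), (2,3,w=1), (3,5,w=3), (3,6,w=2), (4,5,w=1), (4,7,w=1), (7,8,w=2); sum of weights 1 + 1 + 3 + 2 + 1 + 1 + 2 = 11)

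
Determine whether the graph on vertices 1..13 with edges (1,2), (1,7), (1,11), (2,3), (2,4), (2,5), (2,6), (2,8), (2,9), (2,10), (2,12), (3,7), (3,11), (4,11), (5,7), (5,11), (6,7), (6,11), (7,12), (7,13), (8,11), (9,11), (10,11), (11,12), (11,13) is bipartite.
Yes. Partition: {1, 3, 4, 5, 6, 8, 9, 10, 12, 13}, {2, 7, 11}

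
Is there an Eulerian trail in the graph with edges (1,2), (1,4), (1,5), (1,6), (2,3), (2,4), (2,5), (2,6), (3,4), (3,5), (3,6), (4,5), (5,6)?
Yes (the graph is connected and exactly 2 vertices have odd degree: {2, 5}; any Eulerian path must start and end at those)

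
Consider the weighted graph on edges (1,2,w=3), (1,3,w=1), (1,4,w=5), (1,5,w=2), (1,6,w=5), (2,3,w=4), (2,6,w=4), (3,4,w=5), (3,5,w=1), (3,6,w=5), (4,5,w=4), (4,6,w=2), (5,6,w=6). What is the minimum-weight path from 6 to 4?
2 (path: 6 -> 4; weights 2 = 2)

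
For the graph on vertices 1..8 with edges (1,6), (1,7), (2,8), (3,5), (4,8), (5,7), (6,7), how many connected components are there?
2 (components: {1, 3, 5, 6, 7}, {2, 4, 8})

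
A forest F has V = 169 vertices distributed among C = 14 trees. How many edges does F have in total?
155 (Each of the 14 component trees on V_i vertices has V_i - 1 edges; summing gives V - C = 169 - 14 = 155)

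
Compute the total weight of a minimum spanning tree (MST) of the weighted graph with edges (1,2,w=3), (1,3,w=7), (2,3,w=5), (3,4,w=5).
13 (MST edges: (1,2,w=3), (2,3,w=5), (3,4,w=5); sum of weights 3 + 5 + 5 = 13)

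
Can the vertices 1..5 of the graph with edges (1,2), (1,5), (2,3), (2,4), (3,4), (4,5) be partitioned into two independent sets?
No (odd cycle of length 5: 4 -> 5 -> 1 -> 2 -> 3 -> 4)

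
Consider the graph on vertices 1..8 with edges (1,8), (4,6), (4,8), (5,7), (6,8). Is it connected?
No, it has 4 components: {1, 4, 6, 8}, {2}, {3}, {5, 7}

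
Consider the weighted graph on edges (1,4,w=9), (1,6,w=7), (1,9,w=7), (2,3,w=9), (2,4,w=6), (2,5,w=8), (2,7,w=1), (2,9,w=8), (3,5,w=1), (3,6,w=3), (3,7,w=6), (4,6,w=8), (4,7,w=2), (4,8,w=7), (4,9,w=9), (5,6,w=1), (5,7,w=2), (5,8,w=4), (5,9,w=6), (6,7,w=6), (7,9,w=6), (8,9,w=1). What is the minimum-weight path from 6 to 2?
4 (path: 6 -> 5 -> 7 -> 2; weights 1 + 2 + 1 = 4)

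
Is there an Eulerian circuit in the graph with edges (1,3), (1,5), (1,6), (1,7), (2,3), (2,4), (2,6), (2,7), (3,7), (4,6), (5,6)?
No (2 vertices have odd degree: {3, 7}; Eulerian circuit requires 0)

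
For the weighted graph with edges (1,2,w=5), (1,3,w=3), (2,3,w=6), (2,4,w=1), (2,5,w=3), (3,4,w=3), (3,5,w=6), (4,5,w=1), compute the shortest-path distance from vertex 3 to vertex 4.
3 (path: 3 -> 4; weights 3 = 3)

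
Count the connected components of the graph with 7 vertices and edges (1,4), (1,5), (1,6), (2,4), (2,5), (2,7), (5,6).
2 (components: {1, 2, 4, 5, 6, 7}, {3})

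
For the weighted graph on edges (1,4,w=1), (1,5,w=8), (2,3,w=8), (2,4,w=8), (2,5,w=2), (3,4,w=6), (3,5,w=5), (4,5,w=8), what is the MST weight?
14 (MST edges: (1,4,w=1), (2,5,w=2), (3,4,w=6), (3,5,w=5); sum of weights 1 + 2 + 6 + 5 = 14)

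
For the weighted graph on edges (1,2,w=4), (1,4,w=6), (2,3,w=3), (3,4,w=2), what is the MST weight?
9 (MST edges: (1,2,w=4), (2,3,w=3), (3,4,w=2); sum of weights 4 + 3 + 2 = 9)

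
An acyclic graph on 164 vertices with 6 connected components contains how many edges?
158 (Each of the 6 component trees on V_i vertices has V_i - 1 edges; summing gives V - C = 164 - 6 = 158)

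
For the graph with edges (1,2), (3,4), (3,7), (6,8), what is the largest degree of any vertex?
2 (attained at vertex 3)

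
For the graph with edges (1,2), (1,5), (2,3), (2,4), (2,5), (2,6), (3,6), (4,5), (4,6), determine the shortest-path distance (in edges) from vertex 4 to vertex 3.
2 (path: 4 -> 6 -> 3, 2 edges)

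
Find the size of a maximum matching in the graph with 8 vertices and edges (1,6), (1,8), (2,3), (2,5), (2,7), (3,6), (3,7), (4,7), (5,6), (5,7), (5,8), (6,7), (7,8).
4 (matching: (1,8), (2,5), (3,6), (4,7); upper bound floor(n/2) = floor(8/2) = 4)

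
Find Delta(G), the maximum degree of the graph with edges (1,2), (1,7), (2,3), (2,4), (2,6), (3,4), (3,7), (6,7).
4 (attained at vertex 2)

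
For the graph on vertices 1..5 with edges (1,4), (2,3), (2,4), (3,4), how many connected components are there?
2 (components: {1, 2, 3, 4}, {5})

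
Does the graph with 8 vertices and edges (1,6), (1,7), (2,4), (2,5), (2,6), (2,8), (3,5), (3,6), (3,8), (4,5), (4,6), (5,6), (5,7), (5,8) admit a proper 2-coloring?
No (odd cycle of length 3: 3 -> 6 -> 5 -> 3)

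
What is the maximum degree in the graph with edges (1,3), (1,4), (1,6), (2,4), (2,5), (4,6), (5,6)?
3 (attained at vertices 1, 4, 6)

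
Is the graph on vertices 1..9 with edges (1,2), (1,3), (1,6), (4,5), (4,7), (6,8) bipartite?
Yes. Partition: {1, 4, 8, 9}, {2, 3, 5, 6, 7}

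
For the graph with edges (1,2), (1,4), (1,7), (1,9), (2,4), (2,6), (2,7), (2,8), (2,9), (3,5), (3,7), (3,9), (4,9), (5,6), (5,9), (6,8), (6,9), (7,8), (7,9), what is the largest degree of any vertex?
7 (attained at vertex 9)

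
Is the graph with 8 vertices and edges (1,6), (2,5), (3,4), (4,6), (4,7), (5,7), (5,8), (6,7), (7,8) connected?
Yes (BFS from 1 visits [1, 6, 4, 7, 3, 5, 8, 2] — all 8 vertices reached)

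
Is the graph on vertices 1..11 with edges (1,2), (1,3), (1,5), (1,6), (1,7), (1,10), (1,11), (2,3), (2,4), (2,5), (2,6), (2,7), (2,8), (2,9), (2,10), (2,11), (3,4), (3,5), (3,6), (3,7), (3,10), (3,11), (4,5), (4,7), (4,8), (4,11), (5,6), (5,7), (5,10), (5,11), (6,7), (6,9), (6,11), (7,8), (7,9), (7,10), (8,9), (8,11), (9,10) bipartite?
No (odd cycle of length 3: 10 -> 1 -> 2 -> 10)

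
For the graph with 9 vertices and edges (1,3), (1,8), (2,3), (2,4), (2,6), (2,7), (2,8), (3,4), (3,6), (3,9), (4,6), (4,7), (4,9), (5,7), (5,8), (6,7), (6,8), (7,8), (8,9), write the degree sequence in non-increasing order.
[6, 5, 5, 5, 5, 5, 3, 2, 2] (degrees: deg(1)=2, deg(2)=5, deg(3)=5, deg(4)=5, deg(5)=2, deg(6)=5, deg(7)=5, deg(8)=6, deg(9)=3)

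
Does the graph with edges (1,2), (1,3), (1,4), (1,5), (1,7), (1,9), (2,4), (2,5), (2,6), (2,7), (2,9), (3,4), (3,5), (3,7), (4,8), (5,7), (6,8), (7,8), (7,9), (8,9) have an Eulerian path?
Yes — and in fact it has an Eulerian circuit (the graph is connected and all 9 vertices have even degree)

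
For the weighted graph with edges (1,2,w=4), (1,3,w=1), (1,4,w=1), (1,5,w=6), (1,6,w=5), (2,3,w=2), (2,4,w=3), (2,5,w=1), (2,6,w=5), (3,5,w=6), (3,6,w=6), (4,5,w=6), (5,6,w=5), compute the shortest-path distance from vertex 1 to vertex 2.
3 (path: 1 -> 3 -> 2; weights 1 + 2 = 3)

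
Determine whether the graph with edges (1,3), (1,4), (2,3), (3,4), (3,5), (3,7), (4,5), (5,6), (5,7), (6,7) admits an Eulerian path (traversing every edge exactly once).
No (4 vertices have odd degree: {2, 3, 4, 7}; Eulerian path requires 0 or 2)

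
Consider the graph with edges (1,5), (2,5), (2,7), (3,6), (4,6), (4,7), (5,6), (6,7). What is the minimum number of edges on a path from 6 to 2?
2 (path: 6 -> 5 -> 2, 2 edges)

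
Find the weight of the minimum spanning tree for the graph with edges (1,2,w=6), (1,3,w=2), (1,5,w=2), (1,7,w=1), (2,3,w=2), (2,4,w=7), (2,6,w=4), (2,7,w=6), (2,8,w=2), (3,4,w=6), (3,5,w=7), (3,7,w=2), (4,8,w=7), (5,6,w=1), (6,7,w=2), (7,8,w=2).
16 (MST edges: (1,3,w=2), (1,5,w=2), (1,7,w=1), (2,3,w=2), (2,8,w=2), (3,4,w=6), (5,6,w=1); sum of weights 2 + 2 + 1 + 2 + 2 + 6 + 1 = 16)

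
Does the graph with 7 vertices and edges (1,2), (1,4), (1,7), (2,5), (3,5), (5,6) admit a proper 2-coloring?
Yes. Partition: {1, 5}, {2, 3, 4, 6, 7}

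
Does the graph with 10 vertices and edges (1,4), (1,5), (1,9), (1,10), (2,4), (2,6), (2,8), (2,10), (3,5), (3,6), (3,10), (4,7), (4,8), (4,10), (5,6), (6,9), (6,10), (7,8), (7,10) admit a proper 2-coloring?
No (odd cycle of length 3: 4 -> 1 -> 10 -> 4)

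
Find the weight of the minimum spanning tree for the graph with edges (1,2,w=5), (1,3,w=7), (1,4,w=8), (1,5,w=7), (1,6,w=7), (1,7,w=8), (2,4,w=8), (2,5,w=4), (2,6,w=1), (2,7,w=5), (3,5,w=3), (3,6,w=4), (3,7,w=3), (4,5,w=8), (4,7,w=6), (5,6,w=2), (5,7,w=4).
20 (MST edges: (1,2,w=5), (2,6,w=1), (3,5,w=3), (3,7,w=3), (4,7,w=6), (5,6,w=2); sum of weights 5 + 1 + 3 + 3 + 6 + 2 = 20)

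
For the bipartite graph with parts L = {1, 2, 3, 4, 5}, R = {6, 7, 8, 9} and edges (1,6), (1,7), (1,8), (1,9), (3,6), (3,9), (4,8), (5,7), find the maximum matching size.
4 (matching: (1,9), (3,6), (4,8), (5,7); upper bound min(|L|,|R|) = min(5,4) = 4)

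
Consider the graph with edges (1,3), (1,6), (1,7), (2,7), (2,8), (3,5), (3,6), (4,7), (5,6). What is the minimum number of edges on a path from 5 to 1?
2 (path: 5 -> 3 -> 1, 2 edges)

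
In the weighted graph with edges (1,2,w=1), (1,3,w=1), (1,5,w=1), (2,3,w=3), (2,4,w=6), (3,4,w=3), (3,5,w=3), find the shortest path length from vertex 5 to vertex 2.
2 (path: 5 -> 1 -> 2; weights 1 + 1 = 2)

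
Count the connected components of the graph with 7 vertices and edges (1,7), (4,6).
5 (components: {1, 7}, {2}, {3}, {4, 6}, {5})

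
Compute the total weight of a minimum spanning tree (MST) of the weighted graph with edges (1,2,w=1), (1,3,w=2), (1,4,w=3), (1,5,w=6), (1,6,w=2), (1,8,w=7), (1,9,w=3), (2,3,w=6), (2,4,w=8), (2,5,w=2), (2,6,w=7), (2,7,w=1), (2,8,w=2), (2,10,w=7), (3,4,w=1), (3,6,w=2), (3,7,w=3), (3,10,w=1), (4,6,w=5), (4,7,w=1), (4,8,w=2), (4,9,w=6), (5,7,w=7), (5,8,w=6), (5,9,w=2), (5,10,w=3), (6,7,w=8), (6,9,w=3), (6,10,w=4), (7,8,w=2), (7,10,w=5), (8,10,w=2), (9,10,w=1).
12 (MST edges: (1,2,w=1), (1,6,w=2), (2,5,w=2), (2,7,w=1), (2,8,w=2), (3,4,w=1), (3,10,w=1), (4,7,w=1), (9,10,w=1); sum of weights 1 + 2 + 2 + 1 + 2 + 1 + 1 + 1 + 1 = 12)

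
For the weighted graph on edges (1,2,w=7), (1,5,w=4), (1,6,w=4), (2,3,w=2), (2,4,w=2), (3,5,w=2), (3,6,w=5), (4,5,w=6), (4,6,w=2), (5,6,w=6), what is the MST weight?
12 (MST edges: (1,5,w=4), (2,3,w=2), (2,4,w=2), (3,5,w=2), (4,6,w=2); sum of weights 4 + 2 + 2 + 2 + 2 = 12)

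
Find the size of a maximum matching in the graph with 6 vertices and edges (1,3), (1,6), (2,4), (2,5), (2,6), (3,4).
3 (matching: (1,6), (2,5), (3,4); upper bound floor(n/2) = floor(6/2) = 3)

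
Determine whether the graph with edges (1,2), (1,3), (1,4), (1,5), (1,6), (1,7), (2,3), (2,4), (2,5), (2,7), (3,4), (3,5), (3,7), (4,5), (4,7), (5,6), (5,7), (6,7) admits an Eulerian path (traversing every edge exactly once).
No (4 vertices have odd degree: {2, 3, 4, 6}; Eulerian path requires 0 or 2)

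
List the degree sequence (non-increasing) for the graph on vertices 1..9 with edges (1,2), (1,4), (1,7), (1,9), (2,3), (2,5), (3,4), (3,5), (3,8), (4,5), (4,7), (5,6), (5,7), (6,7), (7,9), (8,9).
[5, 5, 4, 4, 4, 3, 3, 2, 2] (degrees: deg(1)=4, deg(2)=3, deg(3)=4, deg(4)=4, deg(5)=5, deg(6)=2, deg(7)=5, deg(8)=2, deg(9)=3)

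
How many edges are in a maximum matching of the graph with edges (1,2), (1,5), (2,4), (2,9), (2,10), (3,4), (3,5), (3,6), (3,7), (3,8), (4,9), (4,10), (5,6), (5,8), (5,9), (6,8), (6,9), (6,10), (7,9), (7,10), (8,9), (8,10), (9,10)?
5 (matching: (1,2), (3,7), (4,10), (5,6), (8,9); upper bound floor(n/2) = floor(10/2) = 5)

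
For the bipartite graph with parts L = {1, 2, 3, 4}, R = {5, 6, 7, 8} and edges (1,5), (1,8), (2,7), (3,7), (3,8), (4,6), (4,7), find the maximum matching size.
4 (matching: (1,5), (2,7), (3,8), (4,6); upper bound min(|L|,|R|) = min(4,4) = 4)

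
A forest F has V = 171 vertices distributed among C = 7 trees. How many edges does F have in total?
164 (Each of the 7 component trees on V_i vertices has V_i - 1 edges; summing gives V - C = 171 - 7 = 164)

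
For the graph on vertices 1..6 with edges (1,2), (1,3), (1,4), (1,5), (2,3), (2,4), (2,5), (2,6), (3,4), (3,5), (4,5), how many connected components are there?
1 (components: {1, 2, 3, 4, 5, 6})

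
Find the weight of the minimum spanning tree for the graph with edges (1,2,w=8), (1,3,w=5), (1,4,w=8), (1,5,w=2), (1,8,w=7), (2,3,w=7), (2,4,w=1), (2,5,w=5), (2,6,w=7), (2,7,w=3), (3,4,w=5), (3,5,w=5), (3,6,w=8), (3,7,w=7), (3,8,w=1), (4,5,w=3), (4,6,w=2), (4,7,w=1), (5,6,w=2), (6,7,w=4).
14 (MST edges: (1,3,w=5), (1,5,w=2), (2,4,w=1), (3,8,w=1), (4,6,w=2), (4,7,w=1), (5,6,w=2); sum of weights 5 + 2 + 1 + 1 + 2 + 1 + 2 = 14)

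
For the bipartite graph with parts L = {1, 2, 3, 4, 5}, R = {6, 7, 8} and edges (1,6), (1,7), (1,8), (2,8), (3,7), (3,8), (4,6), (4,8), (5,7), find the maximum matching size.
3 (matching: (1,8), (3,7), (4,6); upper bound min(|L|,|R|) = min(5,3) = 3)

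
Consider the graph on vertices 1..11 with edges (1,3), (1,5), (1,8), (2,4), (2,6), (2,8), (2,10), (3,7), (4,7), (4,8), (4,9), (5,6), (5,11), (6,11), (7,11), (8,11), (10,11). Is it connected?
Yes (BFS from 1 visits [1, 3, 5, 8, 7, 6, 11, 2, 4, 10, 9] — all 11 vertices reached)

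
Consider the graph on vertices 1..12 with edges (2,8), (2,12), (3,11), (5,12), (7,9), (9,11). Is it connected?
No, it has 6 components: {1}, {2, 5, 8, 12}, {3, 7, 9, 11}, {4}, {6}, {10}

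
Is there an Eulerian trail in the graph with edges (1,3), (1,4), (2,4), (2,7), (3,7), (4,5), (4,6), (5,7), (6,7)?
Yes — and in fact it has an Eulerian circuit (the graph is connected and all 7 vertices have even degree)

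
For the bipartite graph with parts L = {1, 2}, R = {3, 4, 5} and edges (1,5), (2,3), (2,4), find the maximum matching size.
2 (matching: (1,5), (2,4); upper bound min(|L|,|R|) = min(2,3) = 2)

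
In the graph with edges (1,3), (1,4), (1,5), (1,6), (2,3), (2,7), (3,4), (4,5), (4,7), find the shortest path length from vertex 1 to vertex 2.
2 (path: 1 -> 3 -> 2, 2 edges)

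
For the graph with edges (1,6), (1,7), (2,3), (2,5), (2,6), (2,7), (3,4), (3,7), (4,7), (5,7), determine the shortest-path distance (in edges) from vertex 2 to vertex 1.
2 (path: 2 -> 6 -> 1, 2 edges)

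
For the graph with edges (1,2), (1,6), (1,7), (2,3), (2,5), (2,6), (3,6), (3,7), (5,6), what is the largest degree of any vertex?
4 (attained at vertices 2, 6)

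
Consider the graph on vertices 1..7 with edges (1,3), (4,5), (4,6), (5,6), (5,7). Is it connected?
No, it has 3 components: {1, 3}, {2}, {4, 5, 6, 7}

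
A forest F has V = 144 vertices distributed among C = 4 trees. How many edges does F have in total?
140 (Each of the 4 component trees on V_i vertices has V_i - 1 edges; summing gives V - C = 144 - 4 = 140)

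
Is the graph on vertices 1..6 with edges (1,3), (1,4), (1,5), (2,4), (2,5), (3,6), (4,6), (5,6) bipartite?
Yes. Partition: {1, 2, 6}, {3, 4, 5}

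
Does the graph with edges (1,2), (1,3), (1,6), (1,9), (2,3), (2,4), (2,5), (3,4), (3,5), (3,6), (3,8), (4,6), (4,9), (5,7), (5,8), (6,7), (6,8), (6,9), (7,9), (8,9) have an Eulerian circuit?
No (2 vertices have odd degree: {7, 9}; Eulerian circuit requires 0)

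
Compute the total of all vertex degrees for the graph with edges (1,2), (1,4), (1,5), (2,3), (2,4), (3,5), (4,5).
14 (handshake: sum of degrees = 2|E| = 2 x 7 = 14)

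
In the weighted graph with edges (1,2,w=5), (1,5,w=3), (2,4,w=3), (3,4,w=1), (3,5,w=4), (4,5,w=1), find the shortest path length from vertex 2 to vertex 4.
3 (path: 2 -> 4; weights 3 = 3)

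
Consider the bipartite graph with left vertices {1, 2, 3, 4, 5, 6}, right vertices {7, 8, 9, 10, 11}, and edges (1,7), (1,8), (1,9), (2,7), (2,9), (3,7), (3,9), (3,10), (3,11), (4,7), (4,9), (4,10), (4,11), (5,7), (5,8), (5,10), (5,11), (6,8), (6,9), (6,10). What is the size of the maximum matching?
5 (matching: (1,9), (2,7), (3,11), (4,10), (5,8); upper bound min(|L|,|R|) = min(6,5) = 5)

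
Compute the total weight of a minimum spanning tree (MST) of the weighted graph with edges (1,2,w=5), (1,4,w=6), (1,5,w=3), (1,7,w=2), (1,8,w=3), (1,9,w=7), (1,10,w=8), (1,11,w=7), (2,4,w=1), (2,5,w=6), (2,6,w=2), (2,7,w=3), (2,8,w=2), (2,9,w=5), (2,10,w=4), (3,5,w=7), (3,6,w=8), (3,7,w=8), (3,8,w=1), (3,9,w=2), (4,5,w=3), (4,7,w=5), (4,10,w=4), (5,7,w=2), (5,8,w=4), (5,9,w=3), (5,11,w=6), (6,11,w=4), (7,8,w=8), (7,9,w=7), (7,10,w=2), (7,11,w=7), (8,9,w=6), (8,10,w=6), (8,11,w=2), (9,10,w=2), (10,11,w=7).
18 (MST edges: (1,7,w=2), (2,4,w=1), (2,6,w=2), (2,8,w=2), (3,8,w=1), (3,9,w=2), (5,7,w=2), (7,10,w=2), (8,11,w=2), (9,10,w=2); sum of weights 2 + 1 + 2 + 2 + 1 + 2 + 2 + 2 + 2 + 2 = 18)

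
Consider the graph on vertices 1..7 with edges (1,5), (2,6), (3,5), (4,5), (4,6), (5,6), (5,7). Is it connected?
Yes (BFS from 1 visits [1, 5, 3, 4, 6, 7, 2] — all 7 vertices reached)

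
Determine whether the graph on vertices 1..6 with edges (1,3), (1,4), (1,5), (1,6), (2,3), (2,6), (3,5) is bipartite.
No (odd cycle of length 3: 3 -> 1 -> 5 -> 3)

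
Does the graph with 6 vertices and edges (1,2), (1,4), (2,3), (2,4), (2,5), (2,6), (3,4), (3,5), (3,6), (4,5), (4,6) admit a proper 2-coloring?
No (odd cycle of length 3: 4 -> 1 -> 2 -> 4)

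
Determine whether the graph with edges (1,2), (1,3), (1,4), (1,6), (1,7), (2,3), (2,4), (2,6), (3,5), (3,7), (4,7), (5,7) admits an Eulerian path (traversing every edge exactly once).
Yes (the graph is connected and exactly 2 vertices have odd degree: {1, 4}; any Eulerian path must start and end at those)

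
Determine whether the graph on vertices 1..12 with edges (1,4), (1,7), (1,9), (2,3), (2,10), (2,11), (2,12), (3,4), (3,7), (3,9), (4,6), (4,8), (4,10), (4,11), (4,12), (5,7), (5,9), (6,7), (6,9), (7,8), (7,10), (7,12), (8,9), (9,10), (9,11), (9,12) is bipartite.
Yes. Partition: {1, 3, 5, 6, 8, 10, 11, 12}, {2, 4, 7, 9}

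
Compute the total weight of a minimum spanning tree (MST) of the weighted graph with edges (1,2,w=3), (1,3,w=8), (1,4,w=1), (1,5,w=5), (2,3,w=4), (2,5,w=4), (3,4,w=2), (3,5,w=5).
10 (MST edges: (1,2,w=3), (1,4,w=1), (2,5,w=4), (3,4,w=2); sum of weights 3 + 1 + 4 + 2 = 10)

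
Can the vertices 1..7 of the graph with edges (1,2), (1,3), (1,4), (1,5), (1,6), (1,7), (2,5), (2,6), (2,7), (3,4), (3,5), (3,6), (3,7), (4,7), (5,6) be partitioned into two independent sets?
No (odd cycle of length 3: 7 -> 1 -> 4 -> 7)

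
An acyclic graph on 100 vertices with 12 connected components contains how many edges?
88 (Each of the 12 component trees on V_i vertices has V_i - 1 edges; summing gives V - C = 100 - 12 = 88)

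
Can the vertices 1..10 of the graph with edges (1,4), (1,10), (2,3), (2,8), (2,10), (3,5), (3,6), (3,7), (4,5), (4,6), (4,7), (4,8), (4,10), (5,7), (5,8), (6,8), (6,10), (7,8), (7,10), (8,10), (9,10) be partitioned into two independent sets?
No (odd cycle of length 3: 4 -> 1 -> 10 -> 4)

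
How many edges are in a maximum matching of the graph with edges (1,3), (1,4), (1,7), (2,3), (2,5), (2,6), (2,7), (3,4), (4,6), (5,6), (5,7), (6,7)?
3 (matching: (1,7), (2,3), (5,6); upper bound floor(n/2) = floor(7/2) = 3)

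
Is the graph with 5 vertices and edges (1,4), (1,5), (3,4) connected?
No, it has 2 components: {1, 3, 4, 5}, {2}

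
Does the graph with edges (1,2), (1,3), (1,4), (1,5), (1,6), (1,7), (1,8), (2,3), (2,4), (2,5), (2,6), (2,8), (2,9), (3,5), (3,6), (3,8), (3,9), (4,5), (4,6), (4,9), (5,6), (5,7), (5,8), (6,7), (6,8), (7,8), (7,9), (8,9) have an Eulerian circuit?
No (8 vertices have odd degree: {1, 2, 4, 5, 6, 7, 8, 9}; Eulerian circuit requires 0)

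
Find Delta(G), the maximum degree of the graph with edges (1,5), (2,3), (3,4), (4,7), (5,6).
2 (attained at vertices 3, 4, 5)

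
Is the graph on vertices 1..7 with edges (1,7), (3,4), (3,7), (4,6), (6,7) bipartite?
Yes. Partition: {1, 2, 3, 5, 6}, {4, 7}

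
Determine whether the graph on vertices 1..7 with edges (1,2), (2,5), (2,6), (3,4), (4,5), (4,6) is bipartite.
Yes. Partition: {1, 3, 5, 6, 7}, {2, 4}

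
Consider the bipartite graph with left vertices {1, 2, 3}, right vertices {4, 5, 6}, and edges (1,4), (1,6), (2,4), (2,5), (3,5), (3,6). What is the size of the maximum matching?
3 (matching: (1,6), (2,4), (3,5); upper bound min(|L|,|R|) = min(3,3) = 3)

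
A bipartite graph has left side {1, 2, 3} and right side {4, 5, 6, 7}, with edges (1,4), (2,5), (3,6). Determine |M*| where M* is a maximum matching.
3 (matching: (1,4), (2,5), (3,6); upper bound min(|L|,|R|) = min(3,4) = 3)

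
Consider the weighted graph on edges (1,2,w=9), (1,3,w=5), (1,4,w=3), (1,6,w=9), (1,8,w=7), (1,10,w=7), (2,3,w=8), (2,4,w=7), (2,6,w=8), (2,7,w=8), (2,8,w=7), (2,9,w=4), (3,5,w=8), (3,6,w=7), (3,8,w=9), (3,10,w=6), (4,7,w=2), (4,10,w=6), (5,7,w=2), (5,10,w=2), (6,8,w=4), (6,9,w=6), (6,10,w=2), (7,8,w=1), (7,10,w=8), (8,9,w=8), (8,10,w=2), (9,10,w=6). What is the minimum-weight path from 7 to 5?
2 (path: 7 -> 5; weights 2 = 2)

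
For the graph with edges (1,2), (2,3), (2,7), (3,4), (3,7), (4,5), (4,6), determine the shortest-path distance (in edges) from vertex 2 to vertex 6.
3 (path: 2 -> 3 -> 4 -> 6, 3 edges)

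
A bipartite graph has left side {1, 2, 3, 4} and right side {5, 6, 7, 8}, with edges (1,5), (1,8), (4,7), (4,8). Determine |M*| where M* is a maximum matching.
2 (matching: (1,8), (4,7); upper bound min(|L|,|R|) = min(4,4) = 4)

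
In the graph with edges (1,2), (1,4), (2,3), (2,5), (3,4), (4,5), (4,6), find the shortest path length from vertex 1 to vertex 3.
2 (path: 1 -> 4 -> 3, 2 edges)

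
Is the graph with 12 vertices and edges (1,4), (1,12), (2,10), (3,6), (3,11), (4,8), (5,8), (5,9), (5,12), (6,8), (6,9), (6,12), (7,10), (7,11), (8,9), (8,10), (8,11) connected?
Yes (BFS from 1 visits [1, 4, 12, 8, 5, 6, 9, 10, 11, 3, 2, 7] — all 12 vertices reached)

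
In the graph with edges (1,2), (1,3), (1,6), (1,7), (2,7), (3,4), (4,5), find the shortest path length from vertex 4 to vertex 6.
3 (path: 4 -> 3 -> 1 -> 6, 3 edges)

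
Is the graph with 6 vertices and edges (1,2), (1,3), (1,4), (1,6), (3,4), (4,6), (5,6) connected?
Yes (BFS from 1 visits [1, 2, 3, 4, 6, 5] — all 6 vertices reached)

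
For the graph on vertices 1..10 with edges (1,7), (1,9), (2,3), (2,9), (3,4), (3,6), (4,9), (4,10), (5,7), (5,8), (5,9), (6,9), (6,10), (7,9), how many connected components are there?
1 (components: {1, 2, 3, 4, 5, 6, 7, 8, 9, 10})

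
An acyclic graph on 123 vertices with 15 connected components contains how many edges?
108 (Each of the 15 component trees on V_i vertices has V_i - 1 edges; summing gives V - C = 123 - 15 = 108)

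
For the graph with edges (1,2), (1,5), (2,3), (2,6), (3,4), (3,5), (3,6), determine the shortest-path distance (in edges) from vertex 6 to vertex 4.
2 (path: 6 -> 3 -> 4, 2 edges)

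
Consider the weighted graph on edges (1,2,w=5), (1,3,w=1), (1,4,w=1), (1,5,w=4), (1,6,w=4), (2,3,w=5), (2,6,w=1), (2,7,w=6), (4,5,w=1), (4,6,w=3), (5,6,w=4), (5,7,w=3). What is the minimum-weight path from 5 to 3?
3 (path: 5 -> 4 -> 1 -> 3; weights 1 + 1 + 1 = 3)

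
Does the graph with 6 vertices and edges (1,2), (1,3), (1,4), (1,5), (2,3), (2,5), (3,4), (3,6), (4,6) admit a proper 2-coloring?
No (odd cycle of length 3: 2 -> 1 -> 3 -> 2)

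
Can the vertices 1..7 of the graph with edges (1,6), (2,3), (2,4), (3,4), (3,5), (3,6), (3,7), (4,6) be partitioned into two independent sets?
No (odd cycle of length 3: 3 -> 6 -> 4 -> 3)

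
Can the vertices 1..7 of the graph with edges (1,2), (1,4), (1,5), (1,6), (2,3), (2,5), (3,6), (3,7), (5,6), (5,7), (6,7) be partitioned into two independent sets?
No (odd cycle of length 3: 6 -> 1 -> 5 -> 6)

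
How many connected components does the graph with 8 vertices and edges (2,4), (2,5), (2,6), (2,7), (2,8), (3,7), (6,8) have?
2 (components: {1}, {2, 3, 4, 5, 6, 7, 8})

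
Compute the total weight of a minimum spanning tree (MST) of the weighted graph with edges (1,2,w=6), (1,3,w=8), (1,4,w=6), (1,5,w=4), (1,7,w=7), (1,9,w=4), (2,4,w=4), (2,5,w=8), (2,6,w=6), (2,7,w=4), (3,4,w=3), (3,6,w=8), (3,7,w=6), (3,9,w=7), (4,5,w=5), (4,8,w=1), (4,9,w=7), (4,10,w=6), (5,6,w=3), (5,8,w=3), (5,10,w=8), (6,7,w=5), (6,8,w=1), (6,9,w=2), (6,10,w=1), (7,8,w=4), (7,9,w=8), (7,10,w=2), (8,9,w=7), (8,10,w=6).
21 (MST edges: (1,5,w=4), (2,7,w=4), (3,4,w=3), (4,8,w=1), (5,6,w=3), (6,8,w=1), (6,9,w=2), (6,10,w=1), (7,10,w=2); sum of weights 4 + 4 + 3 + 1 + 3 + 1 + 2 + 1 + 2 = 21)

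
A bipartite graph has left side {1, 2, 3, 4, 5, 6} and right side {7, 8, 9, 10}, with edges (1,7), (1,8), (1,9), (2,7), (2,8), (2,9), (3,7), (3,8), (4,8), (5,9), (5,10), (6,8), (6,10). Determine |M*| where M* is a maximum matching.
4 (matching: (1,9), (2,8), (3,7), (5,10); upper bound min(|L|,|R|) = min(6,4) = 4)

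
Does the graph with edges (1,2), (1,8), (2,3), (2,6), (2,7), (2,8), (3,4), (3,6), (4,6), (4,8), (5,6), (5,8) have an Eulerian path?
No (4 vertices have odd degree: {2, 3, 4, 7}; Eulerian path requires 0 or 2)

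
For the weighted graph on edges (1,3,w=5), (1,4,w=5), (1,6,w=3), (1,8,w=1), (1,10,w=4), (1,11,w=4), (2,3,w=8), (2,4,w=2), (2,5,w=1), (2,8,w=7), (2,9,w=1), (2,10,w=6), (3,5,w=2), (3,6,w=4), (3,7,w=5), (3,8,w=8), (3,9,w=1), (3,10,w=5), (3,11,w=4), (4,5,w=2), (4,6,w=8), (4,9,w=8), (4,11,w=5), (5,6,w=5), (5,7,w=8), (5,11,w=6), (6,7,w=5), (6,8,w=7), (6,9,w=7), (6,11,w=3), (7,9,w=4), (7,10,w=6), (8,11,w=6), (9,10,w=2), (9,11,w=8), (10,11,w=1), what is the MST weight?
19 (MST edges: (1,6,w=3), (1,8,w=1), (2,4,w=2), (2,5,w=1), (2,9,w=1), (3,9,w=1), (6,11,w=3), (7,9,w=4), (9,10,w=2), (10,11,w=1); sum of weights 3 + 1 + 2 + 1 + 1 + 1 + 3 + 4 + 2 + 1 = 19)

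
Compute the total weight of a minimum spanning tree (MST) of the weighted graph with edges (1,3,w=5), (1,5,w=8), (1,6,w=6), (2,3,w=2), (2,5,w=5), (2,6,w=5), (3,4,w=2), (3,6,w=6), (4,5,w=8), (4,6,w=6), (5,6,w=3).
17 (MST edges: (1,3,w=5), (2,3,w=2), (2,6,w=5), (3,4,w=2), (5,6,w=3); sum of weights 5 + 2 + 5 + 2 + 3 = 17)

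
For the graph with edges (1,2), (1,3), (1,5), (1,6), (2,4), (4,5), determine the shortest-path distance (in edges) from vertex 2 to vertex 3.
2 (path: 2 -> 1 -> 3, 2 edges)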